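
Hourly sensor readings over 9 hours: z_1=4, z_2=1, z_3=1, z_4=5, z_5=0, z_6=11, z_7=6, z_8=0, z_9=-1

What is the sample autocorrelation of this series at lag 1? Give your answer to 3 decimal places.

Mean z̄ = (4 + 1 + 1 + 5 + 0 + 11 + 6 + 0 − 1)/9 = 3.0000
Numerator Σ_{t=1}^{8}(z_t−z̄)(z_{t+1}−z̄) = -5.0000
Denominator Σ(z_t−z̄)² = 120.0000
r_1 = -5.0000 / 120.0000 = -0.042

-0.042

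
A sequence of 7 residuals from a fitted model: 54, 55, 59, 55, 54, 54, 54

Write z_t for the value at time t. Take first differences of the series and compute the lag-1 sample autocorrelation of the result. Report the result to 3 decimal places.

First differences Δz: 1, 4, -4, -1, 0, 0
Mean of differences = 0.0000
Numerator Σ(Δz_t−Δz̄)(Δz_{t+1}−Δz̄) = -8.0000
Denominator Σ(Δz_t−Δz̄)² = 34.0000
r_1(Δz) = -8.0000 / 34.0000 = -0.235

-0.235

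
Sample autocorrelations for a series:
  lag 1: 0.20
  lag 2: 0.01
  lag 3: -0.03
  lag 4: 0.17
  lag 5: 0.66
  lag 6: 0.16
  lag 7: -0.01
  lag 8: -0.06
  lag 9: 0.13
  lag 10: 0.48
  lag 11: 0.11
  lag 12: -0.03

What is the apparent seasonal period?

The largest autocorrelation is r_5 = 0.66, with a weaker echo at lag 10 (0.48); the remaining lags stay at or below 0.20. The elevated value at lag 1 (0.20), dropping to 0.01 at lag 2, reflects decaying short-term dependence rather than seasonality.
The dominant spike at lag 5 indicates a seasonal period of 5.

5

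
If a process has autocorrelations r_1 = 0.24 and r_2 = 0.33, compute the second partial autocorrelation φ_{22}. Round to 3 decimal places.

0.289

φ_{22} = (r_2 − r_1²) / (1 − r_1²)
r_1² = (0.24)² = 0.0576
Numerator = 0.33 − 0.0576 = 0.2724; denominator = 1 − 0.0576 = 0.9424
φ_{22} = 0.2724 / 0.9424 = 0.289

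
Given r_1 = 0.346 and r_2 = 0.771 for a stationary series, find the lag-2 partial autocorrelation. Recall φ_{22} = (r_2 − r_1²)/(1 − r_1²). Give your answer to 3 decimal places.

0.740

φ_{22} = (r_2 − r_1²) / (1 − r_1²)
r_1² = (0.346)² = 0.119716
Numerator = 0.771 − 0.1197 = 0.6513; denominator = 1 − 0.1197 = 0.8803
φ_{22} = 0.6513 / 0.8803 = 0.740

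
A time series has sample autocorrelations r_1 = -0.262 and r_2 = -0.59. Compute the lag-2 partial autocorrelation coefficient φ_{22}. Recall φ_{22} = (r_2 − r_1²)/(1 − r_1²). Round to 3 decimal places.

-0.707

φ_{22} = (r_2 − r_1²) / (1 − r_1²)
r_1² = (-0.262)² = 0.068644
Numerator = -0.59 − 0.0686 = -0.6586; denominator = 1 − 0.0686 = 0.9314
φ_{22} = -0.6586 / 0.9314 = -0.707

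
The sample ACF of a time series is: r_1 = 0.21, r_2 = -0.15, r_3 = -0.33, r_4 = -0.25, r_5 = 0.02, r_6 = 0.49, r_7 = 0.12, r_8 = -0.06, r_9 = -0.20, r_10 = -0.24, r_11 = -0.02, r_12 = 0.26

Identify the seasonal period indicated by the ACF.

The largest autocorrelation is r_6 = 0.49, with a weaker echo at lag 12 (0.26); the remaining lags stay at or below 0.21.
The dominant spike at lag 6 indicates a seasonal period of 6.

6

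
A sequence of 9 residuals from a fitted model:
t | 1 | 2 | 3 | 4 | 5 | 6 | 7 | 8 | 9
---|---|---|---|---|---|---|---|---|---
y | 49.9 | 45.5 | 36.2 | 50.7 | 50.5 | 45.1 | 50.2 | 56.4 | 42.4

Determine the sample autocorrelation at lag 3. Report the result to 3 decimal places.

0.279

Mean ȳ = (49.9 + 45.5 + 36.2 + 50.7 + 50.5 + 45.1 + 50.2 + 56.4 + 42.4)/9 = 47.4333
Σ(y_t−ȳ)(y_{t+3}−ȳ) = (8.0578) + (-5.9289) + (26.2111) + (9.0378) + (27.4978) + (11.7444) = 76.6200
Denominator Σ(y_t−ȳ)² = 274.9200
r_3 = 76.6200 / 274.9200 = 0.279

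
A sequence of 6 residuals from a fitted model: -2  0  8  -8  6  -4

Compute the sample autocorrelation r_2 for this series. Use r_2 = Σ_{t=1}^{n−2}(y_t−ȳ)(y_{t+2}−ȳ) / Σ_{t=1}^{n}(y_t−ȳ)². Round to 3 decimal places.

Mean ȳ = (-2 + 0 + 8 − 8 + 6 − 4)/6 = 0.0000
Deviations from mean: -2.0000, 0.0000, 8.0000, -8.0000, 6.0000, -4.0000
Numerator Σ_{t=1}^{4}(y_t−ȳ)(y_{t+2}−ȳ) = 64.0000
Denominator Σ(y_t−ȳ)² = 184.0000
r_2 = 64.0000 / 184.0000 = 0.348

0.348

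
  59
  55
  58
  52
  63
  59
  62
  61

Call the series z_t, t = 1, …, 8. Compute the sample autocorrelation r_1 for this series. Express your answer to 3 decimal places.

Mean z̄ = (59 + 55 + 58 + 52 + 63 + 59 + 62 + 61)/8 = 58.6250
Σ(z_t−z̄)(z_{t+1}−z̄) = (-1.3594) + (2.2656) + (4.1406) + (-28.9844) + (1.6406) + (1.2656) + (8.0156) = -13.0156
Denominator Σ(z_t−z̄)² = 93.8750
r_1 = -13.0156 / 93.8750 = -0.139

-0.139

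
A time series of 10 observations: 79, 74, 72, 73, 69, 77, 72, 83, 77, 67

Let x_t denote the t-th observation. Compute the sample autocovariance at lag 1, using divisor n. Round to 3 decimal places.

Mean x̄ = (79 + 74 + 72 + 73 + 69 + 77 + 72 + 83 + 77 + 67)/10 = 74.3000
Σ_{t=1}^{9}(x_t−x̄)(x_{t+1}−x̄) = -27.5900
γ_1 = -27.5900 / 10 = -2.759

-2.759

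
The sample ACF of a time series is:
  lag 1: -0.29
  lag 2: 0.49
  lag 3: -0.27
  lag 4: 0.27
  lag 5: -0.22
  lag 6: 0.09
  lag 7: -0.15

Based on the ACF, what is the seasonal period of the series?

The largest autocorrelation is r_2 = 0.49, with a weaker echo at lag 4 (0.27); the remaining lags stay at or below 0.09.
The dominant spike at lag 2 indicates a seasonal period of 2.

2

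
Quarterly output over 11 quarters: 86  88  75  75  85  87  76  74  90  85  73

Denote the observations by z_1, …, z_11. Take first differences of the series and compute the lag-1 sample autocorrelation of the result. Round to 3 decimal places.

First differences Δz: 2, -13, 0, 10, 2, -11, -2, 16, -5, -12
Mean of differences = -1.3000
Numerator Σ(Δz_t−Δz̄)(Δz_{t+1}−Δz̄) = -63.5900
Denominator Σ(Δz_t−Δz̄)² = 810.1000
r_1(Δz) = -63.5900 / 810.1000 = -0.078

-0.078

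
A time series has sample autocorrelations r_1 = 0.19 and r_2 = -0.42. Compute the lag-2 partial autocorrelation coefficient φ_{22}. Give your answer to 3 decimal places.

φ_{22} = (r_2 − r_1²) / (1 − r_1²)
r_1² = (0.19)² = 0.0361
Numerator = -0.42 − 0.0361 = -0.4561; denominator = 1 − 0.0361 = 0.9639
φ_{22} = -0.4561 / 0.9639 = -0.473

-0.473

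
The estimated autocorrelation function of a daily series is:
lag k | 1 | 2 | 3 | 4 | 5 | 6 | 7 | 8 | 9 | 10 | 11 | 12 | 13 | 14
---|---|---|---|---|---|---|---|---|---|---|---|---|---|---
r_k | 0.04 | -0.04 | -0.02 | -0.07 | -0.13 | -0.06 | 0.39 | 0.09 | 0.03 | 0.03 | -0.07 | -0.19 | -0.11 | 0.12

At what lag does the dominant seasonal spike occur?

The largest autocorrelation is r_7 = 0.39; the remaining lags stay at or below 0.12.
The dominant spike at lag 7 indicates a seasonal period of 7.

7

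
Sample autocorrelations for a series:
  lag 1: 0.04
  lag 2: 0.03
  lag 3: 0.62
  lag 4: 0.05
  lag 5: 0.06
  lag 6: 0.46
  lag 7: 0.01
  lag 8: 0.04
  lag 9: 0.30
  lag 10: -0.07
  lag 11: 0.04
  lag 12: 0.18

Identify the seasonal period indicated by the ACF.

3

The largest autocorrelation is r_3 = 0.62, with weaker echoes at lags 6 (0.46), 9 (0.30) and 12 (0.18); the remaining lags stay at or below 0.06.
The dominant spike at lag 3 indicates a seasonal period of 3.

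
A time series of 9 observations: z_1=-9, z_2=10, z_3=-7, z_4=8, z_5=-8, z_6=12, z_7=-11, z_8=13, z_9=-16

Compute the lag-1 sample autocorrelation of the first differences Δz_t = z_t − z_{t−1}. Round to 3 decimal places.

First differences Δz: 19, -17, 15, -16, 20, -23, 24, -29
Mean of differences = -0.8750
Numerator Σ(Δz_t−Δz̄)(Δz_{t+1}−Δz̄) = -2844.1406
Denominator Σ(Δz_t−Δz̄)² = 3470.8750
r_1(Δz) = -2844.1406 / 3470.8750 = -0.819

-0.819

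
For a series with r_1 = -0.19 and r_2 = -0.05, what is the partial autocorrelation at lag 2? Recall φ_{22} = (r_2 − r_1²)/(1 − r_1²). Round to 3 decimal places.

-0.089

φ_{22} = (r_2 − r_1²) / (1 − r_1²)
r_1² = (-0.19)² = 0.0361
Numerator = -0.05 − 0.0361 = -0.0861; denominator = 1 − 0.0361 = 0.9639
φ_{22} = -0.0861 / 0.9639 = -0.089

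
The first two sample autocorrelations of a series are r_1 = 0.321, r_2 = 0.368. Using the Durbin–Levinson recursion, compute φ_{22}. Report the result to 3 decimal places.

0.295

φ_{22} = (r_2 − r_1²) / (1 − r_1²)
r_1² = (0.321)² = 0.103041
Numerator = 0.368 − 0.1030 = 0.2650; denominator = 1 − 0.1030 = 0.8970
φ_{22} = 0.2650 / 0.8970 = 0.295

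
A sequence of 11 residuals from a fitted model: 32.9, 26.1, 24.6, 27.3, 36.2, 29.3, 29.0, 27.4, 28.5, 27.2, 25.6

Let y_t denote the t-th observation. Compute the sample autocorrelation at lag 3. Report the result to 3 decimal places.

Mean ȳ = (32.9 + 26.1 + 24.6 + 27.3 + 36.2 + 29.3 + 29.0 + 27.4 + 28.5 + 27.2 + 25.6)/11 = 28.5545
Numerator Σ_{t=1}^{8}(y_t−ȳ)(y_{t+3}−ȳ) = -33.7844
Denominator Σ(y_t−ȳ)² = 113.2273
r_3 = -33.7844 / 113.2273 = -0.298

-0.298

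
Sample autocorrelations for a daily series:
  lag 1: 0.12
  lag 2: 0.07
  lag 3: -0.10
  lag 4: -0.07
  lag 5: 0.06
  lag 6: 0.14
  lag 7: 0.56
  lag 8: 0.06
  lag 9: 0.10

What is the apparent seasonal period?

The largest autocorrelation is r_7 = 0.56; the remaining lags stay at or below 0.14.
The dominant spike at lag 7 indicates a seasonal period of 7.

7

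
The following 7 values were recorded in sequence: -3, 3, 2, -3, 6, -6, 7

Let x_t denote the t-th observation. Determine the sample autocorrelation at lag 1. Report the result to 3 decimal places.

Mean x̄ = (-3 + 3 + 2 − 3 + 6 − 6 + 7)/7 = 0.8571
Deviations from mean: -3.8571, 2.1429, 1.1429, -3.8571, 5.1429, -6.8571, 6.1429
Σ(x_t−x̄)(x_{t+1}−x̄) = (-8.2653) + (2.4490) + (-4.4082) + (-19.8367) + (-35.2653) + (-42.1224) = -107.4490
Denominator Σ(x_t−x̄)² = 146.8571
r_1 = -107.4490 / 146.8571 = -0.732

-0.732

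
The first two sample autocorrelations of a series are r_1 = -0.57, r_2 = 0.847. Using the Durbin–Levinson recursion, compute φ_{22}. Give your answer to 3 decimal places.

φ_{22} = (r_2 − r_1²) / (1 − r_1²)
r_1² = (-0.57)² = 0.3249
Numerator = 0.847 − 0.3249 = 0.5221; denominator = 1 − 0.3249 = 0.6751
φ_{22} = 0.5221 / 0.6751 = 0.773

0.773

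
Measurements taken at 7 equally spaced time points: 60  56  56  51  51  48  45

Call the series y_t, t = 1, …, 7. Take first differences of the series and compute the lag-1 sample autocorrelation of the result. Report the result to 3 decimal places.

-0.802

First differences Δy: -4, 0, -5, 0, -3, -3
Mean of differences = -2.5000
Numerator Σ(Δy_t−Δȳ)(Δy_{t+1}−Δȳ) = -17.2500
Denominator Σ(Δy_t−Δȳ)² = 21.5000
r_1(Δy) = -17.2500 / 21.5000 = -0.802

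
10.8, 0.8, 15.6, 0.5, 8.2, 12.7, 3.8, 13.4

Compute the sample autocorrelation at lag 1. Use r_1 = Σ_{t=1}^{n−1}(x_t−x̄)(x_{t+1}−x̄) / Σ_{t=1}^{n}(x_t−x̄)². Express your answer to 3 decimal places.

Mean x̄ = (10.8 + 0.8 + 15.6 + 0.5 + 8.2 + 12.7 + 3.8 + 13.4)/8 = 8.2250
Deviations from mean: 2.5750, -7.4250, 7.3750, -7.7250, -0.0250, 4.4750, -4.4250, 5.1750
Σ(x_t−x̄)(x_{t+1}−x̄) = (-19.1194) + (-54.7594) + (-56.9719) + (0.1931) + (-0.1119) + (-19.8019) + (-22.8994) = -173.4706
Denominator Σ(x_t−x̄)² = 242.2150
r_1 = -173.4706 / 242.2150 = -0.716

-0.716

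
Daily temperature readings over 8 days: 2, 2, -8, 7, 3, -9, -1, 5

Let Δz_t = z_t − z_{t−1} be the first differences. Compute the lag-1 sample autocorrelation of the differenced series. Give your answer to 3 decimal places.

-0.358

First differences Δz: 0, -10, 15, -4, -12, 8, 6
Mean of differences = 0.4286
Numerator Σ(Δz_t−Δz̄)(Δz_{t+1}−Δz̄) = -208.8980
Denominator Σ(Δz_t−Δz̄)² = 583.7143
r_1(Δz) = -208.8980 / 583.7143 = -0.358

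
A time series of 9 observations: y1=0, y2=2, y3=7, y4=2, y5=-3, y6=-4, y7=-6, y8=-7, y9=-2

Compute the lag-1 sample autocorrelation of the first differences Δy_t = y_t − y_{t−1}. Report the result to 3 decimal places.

First differences Δy: 2, 5, -5, -5, -1, -2, -1, 5
Mean of differences = -0.2500
Numerator Σ(Δy_t−Δȳ)(Δy_{t+1}−Δȳ) = 11.6875
Denominator Σ(Δy_t−Δȳ)² = 109.5000
r_1(Δy) = 11.6875 / 109.5000 = 0.107

0.107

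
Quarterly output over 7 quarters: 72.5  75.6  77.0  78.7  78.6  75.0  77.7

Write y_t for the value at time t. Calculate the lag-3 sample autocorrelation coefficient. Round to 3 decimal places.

Mean ȳ = (72.5 + 75.6 + 77.0 + 78.7 + 78.6 + 75.0 + 77.7)/7 = 76.4429
Deviations from mean: -3.9429, -0.8429, 0.5571, 2.2571, 2.1571, -1.4429, 1.2571
Numerator Σ_{t=1}^{4}(y_t−ȳ)(y_{t+3}−ȳ) = -8.6841
Denominator Σ(y_t−ȳ)² = 29.9771
r_3 = -8.6841 / 29.9771 = -0.290

-0.290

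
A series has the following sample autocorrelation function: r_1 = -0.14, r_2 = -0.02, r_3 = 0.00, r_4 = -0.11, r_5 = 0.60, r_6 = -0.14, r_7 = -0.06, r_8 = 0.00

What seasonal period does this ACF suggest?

5

The largest autocorrelation is r_5 = 0.60; the remaining lags stay at or below 0.00.
The dominant spike at lag 5 indicates a seasonal period of 5.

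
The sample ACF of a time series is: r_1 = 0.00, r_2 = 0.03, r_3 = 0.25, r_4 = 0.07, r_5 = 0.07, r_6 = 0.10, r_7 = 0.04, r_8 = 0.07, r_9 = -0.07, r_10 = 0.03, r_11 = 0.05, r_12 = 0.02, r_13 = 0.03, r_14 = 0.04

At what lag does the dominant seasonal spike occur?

The largest autocorrelation is r_3 = 0.25; the remaining lags stay at or below 0.10.
The dominant spike at lag 3 indicates a seasonal period of 3.

3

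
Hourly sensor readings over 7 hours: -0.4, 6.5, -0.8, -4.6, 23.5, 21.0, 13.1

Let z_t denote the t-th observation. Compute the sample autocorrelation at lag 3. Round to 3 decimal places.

-0.124

Mean z̄ = (-0.4 + 6.5 − 0.8 − 4.6 + 23.5 + 21.0 + 13.1)/7 = 8.3286
Deviations from mean: -8.7286, -1.8286, -9.1286, -12.9286, 15.1714, 12.6714, 4.7714
Σ(z_t−z̄)(z_{t+3}−z̄) = (112.8480) + (-27.7420) + (-115.6720) + (-61.6878) = -92.2539
Denominator Σ(z_t−z̄)² = 743.5143
r_3 = -92.2539 / 743.5143 = -0.124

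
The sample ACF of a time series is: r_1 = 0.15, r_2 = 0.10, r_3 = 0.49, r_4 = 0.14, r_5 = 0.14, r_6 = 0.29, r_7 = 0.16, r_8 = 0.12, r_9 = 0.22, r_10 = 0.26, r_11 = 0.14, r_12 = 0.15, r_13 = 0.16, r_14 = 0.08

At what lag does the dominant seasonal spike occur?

3

The largest autocorrelation is r_3 = 0.49, with a weaker echo at lag 6 (0.29); the remaining lags stay at or below 0.26.
The dominant spike at lag 3 indicates a seasonal period of 3.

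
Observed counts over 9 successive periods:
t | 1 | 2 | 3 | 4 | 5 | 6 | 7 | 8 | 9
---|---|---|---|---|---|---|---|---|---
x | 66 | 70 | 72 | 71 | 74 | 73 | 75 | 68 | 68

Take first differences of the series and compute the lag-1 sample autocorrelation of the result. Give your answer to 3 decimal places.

-0.186

First differences Δx: 4, 2, -1, 3, -1, 2, -7, 0
Mean of differences = 0.2500
Numerator Σ(Δx_t−Δx̄)(Δx_{t+1}−Δx̄) = -15.5625
Denominator Σ(Δx_t−Δx̄)² = 83.5000
r_1(Δx) = -15.5625 / 83.5000 = -0.186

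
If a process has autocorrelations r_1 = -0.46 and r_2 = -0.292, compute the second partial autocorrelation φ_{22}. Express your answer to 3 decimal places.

φ_{22} = (r_2 − r_1²) / (1 − r_1²)
r_1² = (-0.46)² = 0.2116
Numerator = -0.292 − 0.2116 = -0.5036; denominator = 1 − 0.2116 = 0.7884
φ_{22} = -0.5036 / 0.7884 = -0.639

-0.639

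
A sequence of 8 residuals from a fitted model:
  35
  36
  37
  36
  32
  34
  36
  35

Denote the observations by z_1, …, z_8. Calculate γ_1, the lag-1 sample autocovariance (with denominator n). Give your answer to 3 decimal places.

Mean z̄ = (35 + 36 + 37 + 36 + 32 + 34 + 36 + 35)/8 = 35.1250
Deviations: -0.1250, 0.8750, 1.8750, 0.8750, -3.1250, -1.1250, 0.8750, -0.1250
Σ_{t=1}^{7}(z_t−z̄)(z_{t+1}−z̄) = 2.8594
γ_1 = 2.8594 / 8 = 0.357

0.357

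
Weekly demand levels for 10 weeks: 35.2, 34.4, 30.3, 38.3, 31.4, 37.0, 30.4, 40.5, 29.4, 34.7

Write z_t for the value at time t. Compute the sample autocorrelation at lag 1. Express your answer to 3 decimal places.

Mean z̄ = (35.2 + 34.4 + 30.3 + 38.3 + 31.4 + 37.0 + 30.4 + 40.5 + 29.4 + 34.7)/10 = 34.1600
Numerator Σ_{t=1}^{9}(z_t−z̄)(z_{t+1}−z̄) = -103.1876
Denominator Σ(z_t−z̄)² = 126.1440
r_1 = -103.1876 / 126.1440 = -0.818

-0.818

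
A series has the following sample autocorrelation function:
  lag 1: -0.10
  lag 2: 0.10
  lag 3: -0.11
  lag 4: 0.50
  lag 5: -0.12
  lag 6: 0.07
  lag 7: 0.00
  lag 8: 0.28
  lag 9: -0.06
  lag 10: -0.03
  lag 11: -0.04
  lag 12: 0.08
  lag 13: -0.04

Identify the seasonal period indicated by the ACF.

The largest autocorrelation is r_4 = 0.50, with a weaker echo at lag 8 (0.28); the remaining lags stay at or below 0.10.
The dominant spike at lag 4 indicates a seasonal period of 4.

4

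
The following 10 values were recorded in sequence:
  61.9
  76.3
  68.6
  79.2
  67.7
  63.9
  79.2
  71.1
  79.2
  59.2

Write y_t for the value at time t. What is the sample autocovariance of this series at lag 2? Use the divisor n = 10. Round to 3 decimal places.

Mean ȳ = (61.9 + 76.3 + 68.6 + 79.2 + 67.7 + 63.9 + 79.2 + 71.1 + 79.2 + 59.2)/10 = 70.6300
Σ_{t=1}^{8}(y_t−ȳ)(y_{t+2}−ȳ) = 54.3852
γ_2 = 54.3852 / 10 = 5.439

5.439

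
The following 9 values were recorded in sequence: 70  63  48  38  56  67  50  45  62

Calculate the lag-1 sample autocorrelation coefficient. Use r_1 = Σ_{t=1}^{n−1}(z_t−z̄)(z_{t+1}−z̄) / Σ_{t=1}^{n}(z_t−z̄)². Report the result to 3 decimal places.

Mean z̄ = (70 + 63 + 48 + 38 + 56 + 67 + 50 + 45 + 62)/9 = 55.4444
Numerator Σ_{t=1}^{8}(z_t−z̄)(z_{t+1}−z̄) = 105.8025
Denominator Σ(z_t−z̄)² = 944.2222
r_1 = 105.8025 / 944.2222 = 0.112

0.112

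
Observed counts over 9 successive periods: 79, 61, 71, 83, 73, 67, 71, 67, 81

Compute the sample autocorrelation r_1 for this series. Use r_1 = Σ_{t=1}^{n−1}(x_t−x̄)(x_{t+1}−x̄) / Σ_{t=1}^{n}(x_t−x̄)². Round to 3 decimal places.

Mean x̄ = (79 + 61 + 71 + 83 + 73 + 67 + 71 + 67 + 81)/9 = 72.5556
Numerator Σ_{t=1}^{8}(x_t−x̄)(x_{t+1}−x̄) = -100.1975
Denominator Σ(x_t−x̄)² = 422.2222
r_1 = -100.1975 / 422.2222 = -0.237

-0.237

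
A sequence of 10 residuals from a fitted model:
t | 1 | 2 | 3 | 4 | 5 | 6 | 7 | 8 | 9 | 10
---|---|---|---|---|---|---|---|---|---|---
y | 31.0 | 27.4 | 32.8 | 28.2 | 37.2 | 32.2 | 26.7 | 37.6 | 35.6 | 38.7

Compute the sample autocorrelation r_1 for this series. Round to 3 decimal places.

-0.052

Mean ȳ = (31.0 + 27.4 + 32.8 + 28.2 + 37.2 + 32.2 + 26.7 + 37.6 + 35.6 + 38.7)/10 = 32.7400
Numerator Σ_{t=1}^{9}(y_t−ȳ)(y_{t+1}−ȳ) = -9.1056
Denominator Σ(y_t−ȳ)² = 176.1440
r_1 = -9.1056 / 176.1440 = -0.052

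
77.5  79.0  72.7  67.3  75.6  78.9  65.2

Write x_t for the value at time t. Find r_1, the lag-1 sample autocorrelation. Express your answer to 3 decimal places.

Mean x̄ = (77.5 + 79.0 + 72.7 + 67.3 + 75.6 + 78.9 + 65.2)/7 = 73.7429
Σ(x_t−x̄)(x_{t+1}−x̄) = (19.7518) + (-5.4824) + (6.7190) + (-11.9653) + (9.5776) + (-44.0567) = -25.4561
Denominator Σ(x_t−x̄)² = 187.3771
r_1 = -25.4561 / 187.3771 = -0.136

-0.136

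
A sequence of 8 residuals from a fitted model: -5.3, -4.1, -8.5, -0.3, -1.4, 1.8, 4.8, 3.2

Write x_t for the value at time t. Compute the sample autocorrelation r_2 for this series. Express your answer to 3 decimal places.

Mean x̄ = (-5.3 − 4.1 − 8.5 − 0.3 − 1.4 + 1.8 + 4.8 + 3.2)/8 = -1.2250
Deviations from mean: -4.0750, -2.8750, -7.2750, 0.9250, -0.1750, 3.0250, 6.0250, 4.4250
Σ(x_t−x̄)(x_{t+2}−x̄) = (29.6456) + (-2.6594) + (1.2731) + (2.7981) + (-1.0544) + (13.3856) = 43.3888
Denominator Σ(x_t−x̄)² = 143.7150
r_2 = 43.3888 / 143.7150 = 0.302

0.302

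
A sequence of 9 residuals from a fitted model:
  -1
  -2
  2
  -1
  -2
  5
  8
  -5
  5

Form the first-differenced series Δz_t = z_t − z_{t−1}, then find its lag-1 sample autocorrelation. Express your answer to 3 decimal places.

-0.476

First differences Δz: -1, 4, -3, -1, 7, 3, -13, 10
Mean of differences = 0.7500
Numerator Σ(Δz_t−Δz̄)(Δz_{t+1}−Δz̄) = -166.3125
Denominator Σ(Δz_t−Δz̄)² = 349.5000
r_1(Δz) = -166.3125 / 349.5000 = -0.476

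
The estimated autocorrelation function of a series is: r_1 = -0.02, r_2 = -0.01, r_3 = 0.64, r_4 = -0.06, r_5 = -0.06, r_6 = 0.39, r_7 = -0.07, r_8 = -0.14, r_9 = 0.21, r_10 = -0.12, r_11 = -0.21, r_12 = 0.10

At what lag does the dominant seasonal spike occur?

3

The largest autocorrelation is r_3 = 0.64, with weaker echoes at lags 6 (0.39) and 9 (0.21); the remaining lags stay at or below 0.10.
The dominant spike at lag 3 indicates a seasonal period of 3.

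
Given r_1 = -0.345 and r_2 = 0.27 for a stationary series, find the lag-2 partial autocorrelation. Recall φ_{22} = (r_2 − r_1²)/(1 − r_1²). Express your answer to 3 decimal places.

0.171

φ_{22} = (r_2 − r_1²) / (1 − r_1²)
r_1² = (-0.345)² = 0.119025
Numerator = 0.27 − 0.1190 = 0.1510; denominator = 1 − 0.1190 = 0.8810
φ_{22} = 0.1510 / 0.8810 = 0.171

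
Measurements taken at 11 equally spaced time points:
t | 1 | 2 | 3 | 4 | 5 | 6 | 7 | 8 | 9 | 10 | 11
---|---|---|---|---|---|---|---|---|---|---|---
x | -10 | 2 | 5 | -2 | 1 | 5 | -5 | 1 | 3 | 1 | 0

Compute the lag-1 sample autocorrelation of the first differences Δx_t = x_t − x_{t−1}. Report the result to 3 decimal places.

-0.232

First differences Δx: 12, 3, -7, 3, 4, -10, 6, 2, -2, -1
Mean of differences = 1.0000
Numerator Σ(Δx_t−Δx̄)(Δx_{t+1}−Δx̄) = -84.0000
Denominator Σ(Δx_t−Δx̄)² = 362.0000
r_1(Δx) = -84.0000 / 362.0000 = -0.232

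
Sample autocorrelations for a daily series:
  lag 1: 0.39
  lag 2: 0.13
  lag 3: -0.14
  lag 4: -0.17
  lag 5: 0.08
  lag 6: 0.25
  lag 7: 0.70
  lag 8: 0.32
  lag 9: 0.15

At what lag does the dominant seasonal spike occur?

7

The largest autocorrelation is r_7 = 0.70; the remaining lags stay at or below 0.39. The elevated value at lag 1 (0.39), dropping to 0.13 at lag 2, reflects decaying short-term dependence rather than seasonality.
The dominant spike at lag 7 indicates a seasonal period of 7.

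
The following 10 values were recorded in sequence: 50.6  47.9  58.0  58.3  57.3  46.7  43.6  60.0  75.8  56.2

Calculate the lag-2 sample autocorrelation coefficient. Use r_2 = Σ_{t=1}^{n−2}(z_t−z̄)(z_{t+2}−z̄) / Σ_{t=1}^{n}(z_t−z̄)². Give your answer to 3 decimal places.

-0.471

Mean z̄ = (50.6 + 47.9 + 58.0 + 58.3 + 57.3 + 46.7 + 43.6 + 60.0 + 75.8 + 56.2)/10 = 55.4400
Numerator Σ_{t=1}^{8}(z_t−z̄)(z_{t+2}−z̄) = -353.6632
Denominator Σ(z_t−z̄)² = 750.9440
r_2 = -353.6632 / 750.9440 = -0.471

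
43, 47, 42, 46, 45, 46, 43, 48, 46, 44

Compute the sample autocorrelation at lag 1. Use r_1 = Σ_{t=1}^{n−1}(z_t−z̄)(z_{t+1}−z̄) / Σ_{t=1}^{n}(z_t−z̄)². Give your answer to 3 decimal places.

-0.559

Mean z̄ = (43 + 47 + 42 + 46 + 45 + 46 + 43 + 48 + 46 + 44)/10 = 45.0000
Numerator Σ_{t=1}^{9}(z_t−z̄)(z_{t+1}−z̄) = -19.0000
Denominator Σ(z_t−z̄)² = 34.0000
r_1 = -19.0000 / 34.0000 = -0.559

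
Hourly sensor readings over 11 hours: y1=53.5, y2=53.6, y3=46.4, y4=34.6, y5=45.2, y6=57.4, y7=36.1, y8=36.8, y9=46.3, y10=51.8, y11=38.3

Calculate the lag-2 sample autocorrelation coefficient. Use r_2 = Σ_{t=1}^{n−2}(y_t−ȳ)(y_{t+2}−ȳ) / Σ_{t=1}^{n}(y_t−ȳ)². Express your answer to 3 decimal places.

-0.588

Mean ȳ = (53.5 + 53.6 + 46.4 + 34.6 + 45.2 + 57.4 + 36.1 + 36.8 + 46.3 + 51.8 + 38.3)/11 = 45.4545
Numerator Σ_{t=1}^{9}(y_t−ȳ)(y_{t+2}−ȳ) = -380.5878
Denominator Σ(y_t−ȳ)² = 647.1273
r_2 = -380.5878 / 647.1273 = -0.588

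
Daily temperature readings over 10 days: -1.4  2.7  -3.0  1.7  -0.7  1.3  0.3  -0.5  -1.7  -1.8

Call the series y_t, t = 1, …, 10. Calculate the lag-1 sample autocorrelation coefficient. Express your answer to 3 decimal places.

Mean ȳ = (-1.4 + 2.7 − 3.0 + 1.7 − 0.7 + 1.3 + 0.3 − 0.5 − 1.7 − 1.8)/10 = -0.3100
Numerator Σ_{t=1}^{9}(y_t−ȳ)(y_{t+1}−ȳ) = -14.9951
Denominator Σ(y_t−ȳ)² = 28.8290
r_1 = -14.9951 / 28.8290 = -0.520

-0.520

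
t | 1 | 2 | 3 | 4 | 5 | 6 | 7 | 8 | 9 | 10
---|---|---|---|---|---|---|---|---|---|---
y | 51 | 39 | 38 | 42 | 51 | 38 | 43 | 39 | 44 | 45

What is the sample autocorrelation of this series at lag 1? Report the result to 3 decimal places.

Mean ȳ = (51 + 39 + 38 + 42 + 51 + 38 + 43 + 39 + 44 + 45)/10 = 43.0000
Numerator Σ_{t=1}^{9}(y_t−ȳ)(y_{t+1}−ȳ) = -57.0000
Denominator Σ(y_t−ȳ)² = 216.0000
r_1 = -57.0000 / 216.0000 = -0.264

-0.264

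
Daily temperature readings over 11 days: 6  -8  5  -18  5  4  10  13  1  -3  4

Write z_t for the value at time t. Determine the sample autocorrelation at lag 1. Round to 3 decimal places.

-0.131

Mean z̄ = (6 − 8 + 5 − 18 + 5 + 4 + 10 + 13 + 1 − 3 + 4)/11 = 1.7273
Numerator Σ_{t=1}^{10}(z_t−z̄)(z_{t+1}−z̄) = -98.5289
Denominator Σ(z_t−z̄)² = 752.1818
r_1 = -98.5289 / 752.1818 = -0.131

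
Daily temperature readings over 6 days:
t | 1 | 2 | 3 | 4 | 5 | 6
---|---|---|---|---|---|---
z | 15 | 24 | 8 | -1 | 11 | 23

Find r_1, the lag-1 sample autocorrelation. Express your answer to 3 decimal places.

0.107

Mean z̄ = (15 + 24 + 8 − 1 + 11 + 23)/6 = 13.3333
Σ(z_t−z̄)(z_{t+1}−z̄) = (17.7778) + (-56.8889) + (76.4444) + (33.4444) + (-22.5556) = 48.2222
Denominator Σ(z_t−z̄)² = 449.3333
r_1 = 48.2222 / 449.3333 = 0.107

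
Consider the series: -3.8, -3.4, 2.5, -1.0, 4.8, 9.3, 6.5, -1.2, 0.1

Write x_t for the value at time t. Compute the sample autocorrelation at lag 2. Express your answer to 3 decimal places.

-0.129

Mean x̄ = (-3.8 − 3.4 + 2.5 − 1.0 + 4.8 + 9.3 + 6.5 − 1.2 + 0.1)/9 = 1.5333
Numerator Σ_{t=1}^{7}(x_t−x̄)(x_{t+2}−x̄) = -21.2989
Denominator Σ(x_t−x̄)² = 165.3200
r_2 = -21.2989 / 165.3200 = -0.129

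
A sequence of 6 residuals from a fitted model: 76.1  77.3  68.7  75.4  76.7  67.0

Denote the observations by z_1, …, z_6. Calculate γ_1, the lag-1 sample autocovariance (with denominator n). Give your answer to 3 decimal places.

Mean z̄ = (76.1 + 77.3 + 68.7 + 75.4 + 76.7 + 67.0)/6 = 73.5333
Σ_{t=1}^{5}(z_t−z̄)(z_{t+1}−z̄) = -32.3378
γ_1 = -32.3378 / 6 = -5.390

-5.390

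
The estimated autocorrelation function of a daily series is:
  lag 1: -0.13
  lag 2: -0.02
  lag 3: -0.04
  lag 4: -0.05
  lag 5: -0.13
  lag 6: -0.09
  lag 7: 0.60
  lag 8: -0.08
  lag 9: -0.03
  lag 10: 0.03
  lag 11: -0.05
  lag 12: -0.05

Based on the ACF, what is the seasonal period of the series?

7

The largest autocorrelation is r_7 = 0.60; the remaining lags stay at or below 0.03.
The dominant spike at lag 7 indicates a seasonal period of 7.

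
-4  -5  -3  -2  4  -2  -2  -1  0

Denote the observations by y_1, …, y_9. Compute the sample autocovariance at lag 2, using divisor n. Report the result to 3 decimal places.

-0.654

Mean ȳ = (-4 − 5 − 3 − 2 + 4 − 2 − 2 − 1 + 0)/9 = -1.6667
Σ_{t=1}^{7}(y_t−ȳ)(y_{t+2}−ȳ) = -5.8889
γ_2 = -5.8889 / 9 = -0.654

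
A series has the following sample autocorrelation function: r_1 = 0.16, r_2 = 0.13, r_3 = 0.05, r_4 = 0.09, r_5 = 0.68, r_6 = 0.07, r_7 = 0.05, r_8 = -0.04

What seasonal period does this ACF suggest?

The largest autocorrelation is r_5 = 0.68; the remaining lags stay at or below 0.16.
The dominant spike at lag 5 indicates a seasonal period of 5.

5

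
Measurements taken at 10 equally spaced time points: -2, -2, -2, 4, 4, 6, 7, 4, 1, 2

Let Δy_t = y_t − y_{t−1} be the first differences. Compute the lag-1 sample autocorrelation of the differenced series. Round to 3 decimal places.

0.060

First differences Δy: 0, 0, 6, 0, 2, 1, -3, -3, 1
Mean of differences = 0.4444
Numerator Σ(Δy_t−Δȳ)(Δy_{t+1}−Δȳ) = 3.4691
Denominator Σ(Δy_t−Δȳ)² = 58.2222
r_1(Δy) = 3.4691 / 58.2222 = 0.060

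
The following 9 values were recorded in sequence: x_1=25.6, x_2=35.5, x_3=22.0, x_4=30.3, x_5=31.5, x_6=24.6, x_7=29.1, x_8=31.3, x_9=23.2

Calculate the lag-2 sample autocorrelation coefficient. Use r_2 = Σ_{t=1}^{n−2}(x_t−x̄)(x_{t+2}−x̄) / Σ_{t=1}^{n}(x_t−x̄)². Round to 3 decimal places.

-0.059

Mean x̄ = (25.6 + 35.5 + 22.0 + 30.3 + 31.5 + 24.6 + 29.1 + 31.3 + 23.2)/9 = 28.1222
Σ(x_t−x̄)(x_{t+2}−x̄) = (15.4416) + (16.0672) + (-20.6795) + (-7.6706) + (3.3027) + (-11.1928) + (-4.8128) = -9.5443
Denominator Σ(x_t−x̄)² = 162.1156
r_2 = -9.5443 / 162.1156 = -0.059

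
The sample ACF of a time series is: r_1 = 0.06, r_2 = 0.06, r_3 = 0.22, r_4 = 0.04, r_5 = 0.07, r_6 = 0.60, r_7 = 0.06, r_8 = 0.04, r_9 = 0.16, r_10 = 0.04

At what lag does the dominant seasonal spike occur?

The largest autocorrelation is r_6 = 0.60; the remaining lags stay at or below 0.22.
The dominant spike at lag 6 indicates a seasonal period of 6.

6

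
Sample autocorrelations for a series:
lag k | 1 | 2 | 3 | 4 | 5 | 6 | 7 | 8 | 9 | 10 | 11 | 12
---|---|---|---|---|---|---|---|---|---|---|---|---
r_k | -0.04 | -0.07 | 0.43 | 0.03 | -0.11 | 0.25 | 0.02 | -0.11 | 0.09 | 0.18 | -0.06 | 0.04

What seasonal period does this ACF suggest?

The largest autocorrelation is r_3 = 0.43, with a weaker echo at lag 6 (0.25); the remaining lags stay at or below 0.18.
The dominant spike at lag 3 indicates a seasonal period of 3.

3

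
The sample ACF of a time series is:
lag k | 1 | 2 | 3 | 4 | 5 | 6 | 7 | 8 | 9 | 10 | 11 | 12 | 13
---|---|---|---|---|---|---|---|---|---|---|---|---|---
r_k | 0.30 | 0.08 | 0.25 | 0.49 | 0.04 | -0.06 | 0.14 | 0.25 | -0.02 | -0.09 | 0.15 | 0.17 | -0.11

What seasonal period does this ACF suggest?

The largest autocorrelation is r_4 = 0.49; the remaining lags stay at or below 0.30. The elevated value at lag 1 (0.30), dropping to 0.08 at lag 2, reflects decaying short-term dependence rather than seasonality.
The dominant spike at lag 4 indicates a seasonal period of 4.

4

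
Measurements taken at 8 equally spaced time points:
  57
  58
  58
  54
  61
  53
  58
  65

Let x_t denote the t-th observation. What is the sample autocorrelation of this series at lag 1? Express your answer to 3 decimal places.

-0.270

Mean x̄ = (57 + 58 + 58 + 54 + 61 + 53 + 58 + 65)/8 = 58.0000
Σ(x_t−x̄)(x_{t+1}−x̄) = (0.0000) + (0.0000) + (0.0000) + (-12.0000) + (-15.0000) + (0.0000) + (0.0000) = -27.0000
Denominator Σ(x_t−x̄)² = 100.0000
r_1 = -27.0000 / 100.0000 = -0.270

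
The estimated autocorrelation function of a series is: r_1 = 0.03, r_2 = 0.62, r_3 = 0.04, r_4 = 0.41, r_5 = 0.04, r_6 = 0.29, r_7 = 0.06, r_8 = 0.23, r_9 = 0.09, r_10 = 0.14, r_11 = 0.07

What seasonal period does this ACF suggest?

2

The largest autocorrelation is r_2 = 0.62, with weaker echoes at lags 4 (0.41), 6 (0.29) and 8 (0.23); the remaining lags stay at or below 0.14.
The dominant spike at lag 2 indicates a seasonal period of 2.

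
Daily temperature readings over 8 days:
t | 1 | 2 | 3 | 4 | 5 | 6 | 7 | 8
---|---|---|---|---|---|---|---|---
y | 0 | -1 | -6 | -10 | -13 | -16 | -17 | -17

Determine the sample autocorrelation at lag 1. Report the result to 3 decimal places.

0.691

Mean ȳ = (0 − 1 − 6 − 10 − 13 − 16 − 17 − 17)/8 = -10.0000
Σ(y_t−ȳ)(y_{t+1}−ȳ) = (90.0000) + (36.0000) + (0.0000) + (0.0000) + (18.0000) + (42.0000) + (49.0000) = 235.0000
Denominator Σ(y_t−ȳ)² = 340.0000
r_1 = 235.0000 / 340.0000 = 0.691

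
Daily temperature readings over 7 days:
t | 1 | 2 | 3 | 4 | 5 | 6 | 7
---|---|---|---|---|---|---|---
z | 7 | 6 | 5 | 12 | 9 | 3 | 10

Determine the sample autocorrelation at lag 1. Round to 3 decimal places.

Mean z̄ = (7 + 6 + 5 + 12 + 9 + 3 + 10)/7 = 7.4286
Deviations from mean: -0.4286, -1.4286, -2.4286, 4.5714, 1.5714, -4.4286, 2.5714
Numerator Σ_{t=1}^{6}(z_t−z̄)(z_{t+1}−z̄) = -18.1837
Denominator Σ(z_t−z̄)² = 57.7143
r_1 = -18.1837 / 57.7143 = -0.315

-0.315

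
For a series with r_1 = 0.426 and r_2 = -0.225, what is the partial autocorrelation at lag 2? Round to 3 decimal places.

-0.497

φ_{22} = (r_2 − r_1²) / (1 − r_1²)
r_1² = (0.426)² = 0.181476
Numerator = -0.225 − 0.1815 = -0.4065; denominator = 1 − 0.1815 = 0.8185
φ_{22} = -0.4065 / 0.8185 = -0.497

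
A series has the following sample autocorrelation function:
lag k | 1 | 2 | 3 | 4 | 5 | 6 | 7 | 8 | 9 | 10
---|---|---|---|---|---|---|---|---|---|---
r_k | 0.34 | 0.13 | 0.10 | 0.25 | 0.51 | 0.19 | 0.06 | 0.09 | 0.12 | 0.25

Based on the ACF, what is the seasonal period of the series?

The largest autocorrelation is r_5 = 0.51; the remaining lags stay at or below 0.34. The elevated value at lag 1 (0.34), dropping to 0.13 at lag 2, reflects decaying short-term dependence rather than seasonality.
The dominant spike at lag 5 indicates a seasonal period of 5.

5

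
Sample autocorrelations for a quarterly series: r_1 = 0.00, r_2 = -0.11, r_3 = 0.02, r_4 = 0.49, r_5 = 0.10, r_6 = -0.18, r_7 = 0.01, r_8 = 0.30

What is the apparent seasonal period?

The largest autocorrelation is r_4 = 0.49, with a weaker echo at lag 8 (0.30); the remaining lags stay at or below 0.10.
The dominant spike at lag 4 indicates a seasonal period of 4.

4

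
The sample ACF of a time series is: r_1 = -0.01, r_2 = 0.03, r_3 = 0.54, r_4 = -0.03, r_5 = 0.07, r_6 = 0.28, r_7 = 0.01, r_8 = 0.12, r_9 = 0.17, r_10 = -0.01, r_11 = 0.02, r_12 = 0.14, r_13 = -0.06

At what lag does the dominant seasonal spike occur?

3

The largest autocorrelation is r_3 = 0.54, with weaker echoes at lags 6 (0.28) and 9 (0.17); the remaining lags stay at or below 0.14.
The dominant spike at lag 3 indicates a seasonal period of 3.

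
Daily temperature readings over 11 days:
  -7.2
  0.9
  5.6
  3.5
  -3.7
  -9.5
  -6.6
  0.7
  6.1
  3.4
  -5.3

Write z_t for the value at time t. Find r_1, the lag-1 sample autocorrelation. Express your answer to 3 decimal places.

0.340

Mean z̄ = (-7.2 + 0.9 + 5.6 + 3.5 − 3.7 − 9.5 − 6.6 + 0.7 + 6.1 + 3.4 − 5.3)/11 = -1.1000
Numerator Σ_{t=1}^{10}(z_t−z̄)(z_{t+1}−z̄) = 104.6600
Denominator Σ(z_t−z̄)² = 307.8000
r_1 = 104.6600 / 307.8000 = 0.340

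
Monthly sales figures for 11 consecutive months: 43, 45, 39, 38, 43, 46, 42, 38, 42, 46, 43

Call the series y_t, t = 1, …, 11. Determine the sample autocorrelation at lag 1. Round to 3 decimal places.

0.115

Mean ȳ = (43 + 45 + 39 + 38 + 43 + 46 + 42 + 38 + 42 + 46 + 43)/11 = 42.2727
Numerator Σ_{t=1}^{10}(y_t−ȳ)(y_{t+1}−ȳ) = 9.6529
Denominator Σ(y_t−ȳ)² = 84.1818
r_1 = 9.6529 / 84.1818 = 0.115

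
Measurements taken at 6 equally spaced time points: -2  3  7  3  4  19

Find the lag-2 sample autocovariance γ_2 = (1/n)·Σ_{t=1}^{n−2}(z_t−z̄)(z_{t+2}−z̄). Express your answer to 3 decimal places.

Mean z̄ = (-2 + 3 + 7 + 3 + 4 + 19)/6 = 5.6667
Σ_{t=1}^{4}(z_t−z̄)(z_{t+2}−z̄) = -40.8889
γ_2 = -40.8889 / 6 = -6.815

-6.815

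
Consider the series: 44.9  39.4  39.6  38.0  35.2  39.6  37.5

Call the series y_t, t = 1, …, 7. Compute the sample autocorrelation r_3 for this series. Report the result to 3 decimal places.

Mean ȳ = (44.9 + 39.4 + 39.6 + 38.0 + 35.2 + 39.6 + 37.5)/7 = 39.1714
Numerator Σ_{t=1}^{4}(y_t−ȳ)(y_{t+3}−ȳ) = -5.4767
Denominator Σ(y_t−ȳ)² = 53.1743
r_3 = -5.4767 / 53.1743 = -0.103

-0.103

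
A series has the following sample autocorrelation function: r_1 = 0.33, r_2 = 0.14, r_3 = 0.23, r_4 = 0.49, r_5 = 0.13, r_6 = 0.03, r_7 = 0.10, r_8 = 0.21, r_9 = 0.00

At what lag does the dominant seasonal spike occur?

4

The largest autocorrelation is r_4 = 0.49; the remaining lags stay at or below 0.33. The elevated value at lag 1 (0.33), dropping to 0.14 at lag 2, reflects decaying short-term dependence rather than seasonality.
The dominant spike at lag 4 indicates a seasonal period of 4.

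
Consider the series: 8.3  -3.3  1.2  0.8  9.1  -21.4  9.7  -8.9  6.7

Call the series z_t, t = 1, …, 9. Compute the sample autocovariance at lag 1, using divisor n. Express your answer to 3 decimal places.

-63.147

Mean z̄ = (8.3 − 3.3 + 1.2 + 0.8 + 9.1 − 21.4 + 9.7 − 8.9 + 6.7)/9 = 0.2444
Σ_{t=1}^{8}(z_t−z̄)(z_{t+1}−z̄) = -568.3209
γ_1 = -568.3209 / 9 = -63.147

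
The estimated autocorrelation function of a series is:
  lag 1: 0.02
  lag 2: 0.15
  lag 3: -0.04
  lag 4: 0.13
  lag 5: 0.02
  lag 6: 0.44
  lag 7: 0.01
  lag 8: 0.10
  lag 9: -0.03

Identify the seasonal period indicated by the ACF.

6

The largest autocorrelation is r_6 = 0.44; the remaining lags stay at or below 0.15.
The dominant spike at lag 6 indicates a seasonal period of 6.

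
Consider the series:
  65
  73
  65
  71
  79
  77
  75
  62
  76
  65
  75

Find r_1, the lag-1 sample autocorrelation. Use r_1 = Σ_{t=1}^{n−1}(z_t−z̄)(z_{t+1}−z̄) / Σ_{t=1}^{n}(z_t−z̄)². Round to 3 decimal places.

Mean z̄ = (65 + 73 + 65 + 71 + 79 + 77 + 75 + 62 + 76 + 65 + 75)/11 = 71.1818
Numerator Σ_{t=1}^{10}(z_t−z̄)(z_{t+1}−z̄) = -87.7603
Denominator Σ(z_t−z̄)² = 349.6364
r_1 = -87.7603 / 349.6364 = -0.251

-0.251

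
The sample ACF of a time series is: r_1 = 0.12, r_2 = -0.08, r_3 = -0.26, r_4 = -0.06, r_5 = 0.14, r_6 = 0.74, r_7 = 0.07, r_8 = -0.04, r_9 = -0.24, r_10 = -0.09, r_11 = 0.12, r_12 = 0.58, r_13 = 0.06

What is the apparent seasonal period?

The largest autocorrelation is r_6 = 0.74, with a weaker echo at lag 12 (0.58); the remaining lags stay at or below 0.14.
The dominant spike at lag 6 indicates a seasonal period of 6.

6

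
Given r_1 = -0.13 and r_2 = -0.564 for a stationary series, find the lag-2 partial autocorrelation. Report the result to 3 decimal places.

-0.591

φ_{22} = (r_2 − r_1²) / (1 − r_1²)
r_1² = (-0.13)² = 0.0169
Numerator = -0.564 − 0.0169 = -0.5809; denominator = 1 − 0.0169 = 0.9831
φ_{22} = -0.5809 / 0.9831 = -0.591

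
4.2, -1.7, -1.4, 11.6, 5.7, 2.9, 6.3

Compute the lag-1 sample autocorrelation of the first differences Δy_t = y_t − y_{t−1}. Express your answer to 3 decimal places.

First differences Δy: -5.9, 0.3, 13.0, -5.9, -2.8, 3.4
Mean of differences = 0.3500
Numerator Σ(Δy_t−Δȳ)(Δy_{t+1}−Δȳ) = -69.3025
Denominator Σ(Δy_t−Δȳ)² = 257.3750
r_1(Δy) = -69.3025 / 257.3750 = -0.269

-0.269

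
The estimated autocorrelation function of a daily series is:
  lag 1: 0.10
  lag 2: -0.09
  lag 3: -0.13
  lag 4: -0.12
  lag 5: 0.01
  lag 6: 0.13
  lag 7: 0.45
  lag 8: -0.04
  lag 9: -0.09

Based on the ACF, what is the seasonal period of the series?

The largest autocorrelation is r_7 = 0.45; the remaining lags stay at or below 0.13.
The dominant spike at lag 7 indicates a seasonal period of 7.

7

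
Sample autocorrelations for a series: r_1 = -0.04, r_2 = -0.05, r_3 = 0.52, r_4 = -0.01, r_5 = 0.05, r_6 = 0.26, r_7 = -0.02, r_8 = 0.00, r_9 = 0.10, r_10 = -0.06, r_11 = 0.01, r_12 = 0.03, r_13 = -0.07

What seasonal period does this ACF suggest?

3

The largest autocorrelation is r_3 = 0.52, with a weaker echo at lag 6 (0.26); the remaining lags stay at or below 0.10.
The dominant spike at lag 3 indicates a seasonal period of 3.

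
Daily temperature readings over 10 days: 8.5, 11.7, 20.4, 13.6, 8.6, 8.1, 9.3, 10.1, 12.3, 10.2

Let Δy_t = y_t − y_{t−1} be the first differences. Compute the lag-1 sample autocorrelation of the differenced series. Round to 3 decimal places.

First differences Δy: 3.2, 8.7, -6.8, -5.0, -0.5, 1.2, 0.8, 2.2, -2.1
Mean of differences = 0.1889
Numerator Σ(Δy_t−Δȳ)(Δy_{t+1}−Δȳ) = 2.5310
Denominator Σ(Δy_t−Δȳ)² = 168.4289
r_1(Δy) = 2.5310 / 168.4289 = 0.015

0.015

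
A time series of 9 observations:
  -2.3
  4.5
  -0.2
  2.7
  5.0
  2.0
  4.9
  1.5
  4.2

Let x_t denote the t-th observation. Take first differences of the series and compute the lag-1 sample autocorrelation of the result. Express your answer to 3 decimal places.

First differences Δx: 6.8, -4.7, 2.9, 2.3, -3.0, 2.9, -3.4, 2.7
Mean of differences = 0.8125
Numerator Σ(Δx_t−Δx̄)(Δx_{t+1}−Δx̄) = -71.7827
Denominator Σ(Δx_t−Δx̄)² = 113.0088
r_1(Δx) = -71.7827 / 113.0088 = -0.635

-0.635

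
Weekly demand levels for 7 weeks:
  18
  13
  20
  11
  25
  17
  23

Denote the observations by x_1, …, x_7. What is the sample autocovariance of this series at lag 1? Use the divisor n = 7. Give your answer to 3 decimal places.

-12.064

Mean x̄ = (18 + 13 + 20 + 11 + 25 + 17 + 23)/7 = 18.1429
Deviations: -0.1429, -5.1429, 1.8571, -7.1429, 6.8571, -1.1429, 4.8571
Σ_{t=1}^{6}(x_t−x̄)(x_{t+1}−x̄) = -84.4490
γ_1 = -84.4490 / 7 = -12.064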